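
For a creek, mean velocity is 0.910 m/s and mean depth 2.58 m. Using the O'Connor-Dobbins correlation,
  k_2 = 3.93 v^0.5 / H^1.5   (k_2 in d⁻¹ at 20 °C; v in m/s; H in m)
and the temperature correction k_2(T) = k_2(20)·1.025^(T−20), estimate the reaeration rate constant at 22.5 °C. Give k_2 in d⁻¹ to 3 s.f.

k_2(20) = 3.93 × 0.910^0.5 / 2.58^1.5 = 3.93 × 0.9539 / 4.144 = 0.9047 d⁻¹.
k_2(22.5) = 0.9047 × 1.025^(22.5−20) = 0.9047 × 1.064 = 0.9623 d⁻¹.

k_2 ≈ 0.962 d⁻¹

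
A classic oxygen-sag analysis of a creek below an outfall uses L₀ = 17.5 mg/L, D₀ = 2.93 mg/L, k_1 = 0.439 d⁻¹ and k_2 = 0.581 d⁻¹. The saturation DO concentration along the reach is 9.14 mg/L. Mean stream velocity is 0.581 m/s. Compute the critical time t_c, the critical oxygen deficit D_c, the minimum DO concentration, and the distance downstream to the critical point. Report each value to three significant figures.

At the critical point dD/dt = 0, so k_1 L₀ e^(−k_1 t) = k_2 D. Substituting D(t) from the Streeter–Phelps equation and solving for t gives
t_c = ln[(k_2/k_1)(1 − D₀(k_2−k_1)/(k_1 L₀))] / (k_2−k_1).
Here k_2−k_1 = 0.1420 d⁻¹ and 1 − D₀(k_2−k_1)/(k_1 L₀) = 1 − 2.93×0.1420/(0.439×17.5) = 0.9458, so
t_c = ln(1.323 × 0.9458) / 0.1420 = 0.2246 / 0.1420 = 1.581 d.
D_c = (k_1/k_2) L₀ e^(−k_1 t_c) = (0.439/0.581) × 17.5 × e^(−0.439×1.581) = 0.7556 × 17.5 × 0.4994 = 6.604 mg/L.
Minimum DO = C_s − D_c = 9.14 − 6.604 = 2.536 mg/L.
x_c = v t_c = 0.581 m/s × 1.581 d × 86400 s/d = 79390 m ≈ 79.4 km.

t_c ≈ 1.58 d; D_c ≈ 6.60 mg/L; min DO ≈ 2.54 mg/L; x_c ≈ 79.4 km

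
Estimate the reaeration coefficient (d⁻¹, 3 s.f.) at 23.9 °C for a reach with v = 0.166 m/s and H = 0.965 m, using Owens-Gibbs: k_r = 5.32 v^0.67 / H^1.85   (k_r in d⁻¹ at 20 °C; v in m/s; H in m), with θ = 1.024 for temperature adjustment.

k_r ≈ 1.87 d⁻¹

k_r(20) = 5.32 × 0.166^0.67 / 0.965^1.85 = 5.32 × 0.3002 / 0.9362 = 1.706 d⁻¹.
k_r(23.9) = 1.706 × 1.024^(23.9−20) = 1.706 × 1.097 = 1.871 d⁻¹.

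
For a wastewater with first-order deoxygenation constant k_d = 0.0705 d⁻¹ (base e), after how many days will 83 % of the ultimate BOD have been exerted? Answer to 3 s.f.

y/L₀ = 1 − e^(−k_d t) = 0.83 ⇒ e^(−k_d t) = 0.170
t = −ln(0.170) / 0.0705 = 1.772 / 0.0705 = 25.13 d.

t ≈ 25.1 d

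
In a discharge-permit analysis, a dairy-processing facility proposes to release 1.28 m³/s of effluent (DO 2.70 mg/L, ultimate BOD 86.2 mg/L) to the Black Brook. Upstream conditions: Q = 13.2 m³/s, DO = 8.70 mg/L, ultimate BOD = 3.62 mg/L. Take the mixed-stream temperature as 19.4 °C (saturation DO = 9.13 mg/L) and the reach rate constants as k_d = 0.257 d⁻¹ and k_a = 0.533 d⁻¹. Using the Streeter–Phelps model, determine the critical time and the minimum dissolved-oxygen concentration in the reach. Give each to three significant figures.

Mixed DO = (13.2×8.70 + 1.28×2.70)/(13.2+1.28) = 118.3/14.48 = 8.170 mg/L.
Mixed L₀ = (13.2×3.62 + 1.28×86.2)/(14.48) = 158.1/14.48 = 10.92 mg/L.
Initial deficit D₀ = C_s − DO₀ = 9.13 − 8.170 = 0.9604 mg/L.
t_c = (1/0.2760) ln[(0.533/0.257)(1 − 0.9604×0.2760/(0.257×10.92))] = 3.623 × ln(1.878) = 2.283 d.
D_c = (0.257/0.533) × 10.92 × e^(−0.257×2.283) = 0.4822 × 10.92 × 0.5561 = 2.928 mg/L.
Minimum DO = 9.13 − 2.928 = 6.202 mg/L.

t_c ≈ 2.28 d; minimum DO ≈ 6.20 mg/L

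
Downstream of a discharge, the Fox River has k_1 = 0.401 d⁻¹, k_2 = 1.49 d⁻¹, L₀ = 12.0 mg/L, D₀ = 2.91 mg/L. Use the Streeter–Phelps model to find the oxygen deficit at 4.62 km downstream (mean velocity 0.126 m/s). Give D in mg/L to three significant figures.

D ≈ 2.93 mg/L

Travel time t = x/v = 4.62 km / (0.126 m/s) = 4620 m / 0.126 m/s = 36670 s = 0.4244 d.
k_1 L₀/(k_2−k_1) = 0.401×12.0/(1.49−0.401) = 4.812/1.089 = 4.419 mg/L.
e^(−k_1 t) = e^(−0.401×0.4244) = 0.8435; e^(−k_2 t) = e^(−1.49×0.4244) = 0.5314.
D = 4.419 × (0.8435 − 0.5314) + 2.91 × 0.5314 = 1.379 + 1.546 = 2.926 mg/L.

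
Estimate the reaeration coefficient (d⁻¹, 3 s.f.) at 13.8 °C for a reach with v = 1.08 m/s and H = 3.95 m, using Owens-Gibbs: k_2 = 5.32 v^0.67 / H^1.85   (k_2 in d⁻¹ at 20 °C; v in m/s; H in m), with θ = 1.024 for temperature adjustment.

k_2(20) = 5.32 × 1.08^0.67 / 3.95^1.85 = 5.32 × 1.053 / 12.70 = 0.4412 d⁻¹.
k_2(13.8) = 0.4412 × 1.024^(13.8−20) = 0.4412 × 0.8633 = 0.3808 d⁻¹.

k_2 ≈ 0.381 d⁻¹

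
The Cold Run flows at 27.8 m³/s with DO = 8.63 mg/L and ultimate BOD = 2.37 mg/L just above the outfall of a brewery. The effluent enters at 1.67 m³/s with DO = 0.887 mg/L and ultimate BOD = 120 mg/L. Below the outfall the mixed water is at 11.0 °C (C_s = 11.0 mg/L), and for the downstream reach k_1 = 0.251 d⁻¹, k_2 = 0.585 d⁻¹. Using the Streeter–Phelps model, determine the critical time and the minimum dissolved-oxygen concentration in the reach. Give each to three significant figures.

t_c ≈ 0.935 d; minimum DO ≈ 7.93 mg/L

Mixed DO = (27.8×8.63 + 1.67×0.887)/(27.8+1.67) = 241.4/29.47 = 8.191 mg/L.
Mixed L₀ = (27.8×2.37 + 1.67×120)/(29.47) = 266.3/29.47 = 9.036 mg/L.
Initial deficit D₀ = C_s − DO₀ = 11.0 − 8.191 = 2.809 mg/L.
t_c = (1/0.3340) ln[(0.585/0.251)(1 − 2.809×0.3340/(0.251×9.036))] = 2.994 × ln(1.367) = 0.9351 d.
D_c = (0.251/0.585) × 9.036 × e^(−0.251×0.9351) = 0.4291 × 9.036 × 0.7908 = 3.066 mg/L.
Minimum DO = 11.0 − 3.066 = 7.934 mg/L.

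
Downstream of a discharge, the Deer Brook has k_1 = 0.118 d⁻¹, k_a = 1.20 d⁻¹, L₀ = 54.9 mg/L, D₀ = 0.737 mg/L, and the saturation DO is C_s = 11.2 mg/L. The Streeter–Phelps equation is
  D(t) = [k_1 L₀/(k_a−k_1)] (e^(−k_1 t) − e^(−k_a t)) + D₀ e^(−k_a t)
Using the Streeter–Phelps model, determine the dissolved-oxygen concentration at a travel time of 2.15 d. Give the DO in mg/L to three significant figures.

DO ≈ 6.95 mg/L

k_1 L₀/(k_a−k_1) = 0.118×54.9/(1.20−0.118) = 6.478/1.082 = 5.987 mg/L.
e^(−k_1 t) = e^(−0.118×2.150) = 0.7759; e^(−k_a t) = e^(−1.20×2.150) = 0.07577.
D = 5.987 × (0.7759 − 0.07577) + 0.737 × 0.07577 = 4.192 + 0.05585 = 4.248 mg/L.
DO = C_s − D = 11.2 − 4.248 = 6.952 mg/L.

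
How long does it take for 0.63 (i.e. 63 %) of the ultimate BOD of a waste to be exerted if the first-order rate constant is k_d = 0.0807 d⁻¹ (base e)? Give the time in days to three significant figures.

y/L₀ = 1 − e^(−k_d t) = 0.63 ⇒ e^(−k_d t) = 0.370
t = −ln(0.370) / 0.0807 = 0.9943 / 0.0807 = 12.32 d.

t ≈ 12.3 d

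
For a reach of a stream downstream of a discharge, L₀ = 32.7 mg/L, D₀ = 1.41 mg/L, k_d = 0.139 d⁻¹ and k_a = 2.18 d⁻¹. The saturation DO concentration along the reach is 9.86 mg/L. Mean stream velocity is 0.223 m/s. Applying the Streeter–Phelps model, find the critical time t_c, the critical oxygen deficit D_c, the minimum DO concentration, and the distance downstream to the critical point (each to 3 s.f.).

t_c ≈ 0.857 d; D_c ≈ 1.85 mg/L; min DO ≈ 8.01 mg/L; x_c ≈ 16.5 km

At the critical point dD/dt = 0, so k_d L₀ e^(−k_d t) = k_a D. Substituting D(t) from the Streeter–Phelps equation and solving for t gives
t_c = ln[(k_a/k_d)(1 − D₀(k_a−k_d)/(k_d L₀))] / (k_a−k_d).
Here k_a−k_d = 2.041 d⁻¹ and 1 − D₀(k_a−k_d)/(k_d L₀) = 1 − 1.41×2.041/(0.139×32.7) = 0.3669, so
t_c = ln(15.68 × 0.3669) / 2.041 = 1.750 / 2.041 = 0.8573 d.
D_c = (k_d/k_a) L₀ e^(−k_d t_c) = (0.139/2.18) × 32.7 × e^(−0.139×0.8573) = 0.06376 × 32.7 × 0.8877 = 1.851 mg/L.
Minimum DO = C_s − D_c = 9.86 − 1.851 = 8.009 mg/L.
x_c = v t_c = 0.223 m/s × 0.8573 d × 86400 s/d = 16520 m ≈ 16.5 km.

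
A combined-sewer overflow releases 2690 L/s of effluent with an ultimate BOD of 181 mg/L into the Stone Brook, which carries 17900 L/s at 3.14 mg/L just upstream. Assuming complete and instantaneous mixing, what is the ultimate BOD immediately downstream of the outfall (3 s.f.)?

Flow-weighted mixing: C = (Q_r C_r + Q_w C_w)/(Q_r + Q_w)
= (17900×3.14 + 2690×181)/(17900 + 2690) = 543100/20590 = 26.38 mg/L.

26.4 mg/L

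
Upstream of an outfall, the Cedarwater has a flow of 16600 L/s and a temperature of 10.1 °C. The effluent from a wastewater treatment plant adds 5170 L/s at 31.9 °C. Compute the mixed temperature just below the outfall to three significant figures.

15.3 °C

Flow-weighted mixing: C = (Q_r C_r + Q_w C_w)/(Q_r + Q_w)
= (16600×10.1 + 5170×31.9)/(16600 + 5170) = 332600/21770 = 15.28 °C.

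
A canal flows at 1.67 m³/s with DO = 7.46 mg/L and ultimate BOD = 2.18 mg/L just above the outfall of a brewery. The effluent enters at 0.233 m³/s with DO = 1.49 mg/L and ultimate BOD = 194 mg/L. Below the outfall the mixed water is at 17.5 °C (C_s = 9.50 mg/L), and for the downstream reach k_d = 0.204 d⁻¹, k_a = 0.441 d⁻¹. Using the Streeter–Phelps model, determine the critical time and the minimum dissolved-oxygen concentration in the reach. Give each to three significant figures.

t_c ≈ 2.69 d; minimum DO ≈ 2.64 mg/L

Mixed DO = (1.67×7.46 + 0.233×1.49)/(1.67+0.233) = 12.81/1.903 = 6.729 mg/L.
Mixed L₀ = (1.67×2.18 + 0.233×194)/(1.903) = 48.84/1.903 = 25.67 mg/L.
Initial deficit D₀ = C_s − DO₀ = 9.50 − 6.729 = 2.771 mg/L.
t_c = (1/0.2370) ln[(0.441/0.204)(1 − 2.771×0.2370/(0.204×25.67))] = 4.219 × ln(1.891) = 2.687 d.
D_c = (0.204/0.441) × 25.67 × e^(−0.204×2.687) = 0.4626 × 25.67 × 0.5780 = 6.862 mg/L.
Minimum DO = 9.50 − 6.862 = 2.638 mg/L.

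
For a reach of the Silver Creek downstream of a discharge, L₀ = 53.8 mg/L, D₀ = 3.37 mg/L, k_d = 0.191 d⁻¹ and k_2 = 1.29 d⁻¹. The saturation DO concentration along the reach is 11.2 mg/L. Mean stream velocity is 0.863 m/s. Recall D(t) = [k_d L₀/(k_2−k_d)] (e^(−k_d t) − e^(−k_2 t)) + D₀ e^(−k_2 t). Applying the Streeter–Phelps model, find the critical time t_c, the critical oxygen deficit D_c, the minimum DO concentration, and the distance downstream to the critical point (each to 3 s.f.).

t_c = [1/(k_2−k_d)] ln[(k_2/k_d)(1 − D₀(k_2−k_d)/(k_d L₀))]
= [1/(1.29−0.191)] ln[(1.29/0.191)(1 − 3.37×1.099/(0.191×53.8))]
= (1/1.099) ln[6.754 × 0.6396] = 0.9099 × ln(4.320) = 0.9099 × 1.463 = 1.331 d.
L(t_c) = L₀ e^(−k_d t_c) = 53.8 × 0.7755 = 41.72 mg/L, and at the critical point k_2 D_c = k_d L, so D_c = (0.191/1.29) × 41.72 = 6.177 mg/L.
Minimum DO = C_s − D_c = 11.2 − 6.177 = 5.023 mg/L.
x_c = v t_c = 0.863 m/s × 1.331 d × 86400 s/d = 99270 m ≈ 99.3 km.

t_c ≈ 1.33 d; D_c ≈ 6.18 mg/L; min DO ≈ 5.02 mg/L; x_c ≈ 99.3 km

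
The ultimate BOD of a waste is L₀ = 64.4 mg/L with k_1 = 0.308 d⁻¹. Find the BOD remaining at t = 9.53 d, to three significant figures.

L ≈ 3.42 mg/L

L_t = L₀ e^(−k_1 t) = 64.4 × e^(−0.308×9.53) = 64.4 × 0.05312 = 3.421 mg/L.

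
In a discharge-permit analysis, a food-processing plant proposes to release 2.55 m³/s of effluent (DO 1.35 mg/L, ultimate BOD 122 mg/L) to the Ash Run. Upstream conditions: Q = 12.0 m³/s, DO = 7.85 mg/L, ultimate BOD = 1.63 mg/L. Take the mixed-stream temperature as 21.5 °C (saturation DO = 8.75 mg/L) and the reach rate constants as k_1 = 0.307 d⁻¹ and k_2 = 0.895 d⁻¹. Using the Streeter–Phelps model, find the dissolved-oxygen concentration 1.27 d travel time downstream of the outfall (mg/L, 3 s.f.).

Mixed DO = (12.0×7.85 + 2.55×1.35)/(12.0+2.55) = 97.64/14.55 = 6.711 mg/L.
Mixed L₀ = (12.0×1.63 + 2.55×122)/(14.55) = 330.7/14.55 = 22.73 mg/L.
Initial deficit D₀ = C_s − DO₀ = 8.75 − 6.711 = 2.039 mg/L.
D(1.27) = [0.307×22.73/(0.895−0.307)](e^(−0.307×1.27) − e^(−0.895×1.27)) + 2.039 e^(−0.895×1.27)
= 11.87 × (0.6771 − 0.3209) + 2.039 × 0.3209 = 4.881 mg/L.
DO = 8.75 − 4.881 = 3.869 mg/L.

DO ≈ 3.87 mg/L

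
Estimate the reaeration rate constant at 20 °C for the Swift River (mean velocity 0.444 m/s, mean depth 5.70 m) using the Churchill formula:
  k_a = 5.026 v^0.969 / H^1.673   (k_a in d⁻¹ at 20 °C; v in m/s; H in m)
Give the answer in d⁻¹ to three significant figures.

k_a ≈ 0.124 d⁻¹

k_a = 5.026 × 0.444^0.969 / 5.70^1.673 = 5.026 × 0.4553 / 18.39 = 0.1244 d⁻¹.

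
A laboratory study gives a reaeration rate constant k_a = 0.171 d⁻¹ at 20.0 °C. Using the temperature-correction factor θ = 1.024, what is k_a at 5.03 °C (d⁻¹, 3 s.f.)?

k_a ≈ 0.120 d⁻¹

k_a(T₂) = k_a(T₁) · θ^(T₂−T₁) = 0.171 × 1.024^(5.03−20.0)
= 0.171 × 1.024^-15.0 = 0.171 × 0.7011 = 0.1199 d⁻¹.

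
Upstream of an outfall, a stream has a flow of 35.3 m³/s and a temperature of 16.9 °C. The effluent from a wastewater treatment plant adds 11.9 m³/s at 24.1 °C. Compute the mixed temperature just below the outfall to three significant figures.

Flow-weighted mixing: C = (Q_r C_r + Q_w C_w)/(Q_r + Q_w)
= (35.3×16.9 + 11.9×24.1)/(35.3 + 11.9) = 883.4/47.20 = 18.72 °C.

18.7 °C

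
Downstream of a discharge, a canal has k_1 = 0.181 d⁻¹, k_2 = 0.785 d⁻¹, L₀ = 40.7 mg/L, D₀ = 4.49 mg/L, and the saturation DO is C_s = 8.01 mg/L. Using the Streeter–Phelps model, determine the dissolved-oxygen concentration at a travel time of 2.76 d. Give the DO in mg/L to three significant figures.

k_1 L₀/(k_2−k_1) = 0.181×40.7/(0.785−0.181) = 7.367/0.6040 = 12.20 mg/L.
e^(−k_1 t) = e^(−0.181×2.760) = 0.6068; e^(−k_2 t) = e^(−0.785×2.760) = 0.1146.
D = 12.20 × (0.6068 − 0.1146) + 4.49 × 0.1146 = 6.004 + 0.5144 = 6.518 mg/L.
DO = C_s − D = 8.01 − 6.518 = 1.492 mg/L.

DO ≈ 1.49 mg/L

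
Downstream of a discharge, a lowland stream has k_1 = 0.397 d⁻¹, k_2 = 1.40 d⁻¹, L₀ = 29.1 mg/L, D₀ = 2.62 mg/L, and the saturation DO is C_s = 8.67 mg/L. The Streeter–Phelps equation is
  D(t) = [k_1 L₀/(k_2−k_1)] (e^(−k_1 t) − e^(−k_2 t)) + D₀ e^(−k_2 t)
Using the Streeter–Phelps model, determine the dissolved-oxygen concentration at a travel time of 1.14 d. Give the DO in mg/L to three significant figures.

DO ≈ 3.15 mg/L

k_1 L₀/(k_2−k_1) = 0.397×29.1/(1.40−0.397) = 11.55/1.003 = 11.52 mg/L.
e^(−k_1 t) = e^(−0.397×1.140) = 0.6360; e^(−k_2 t) = e^(−1.40×1.140) = 0.2027.
D = 11.52 × (0.6360 − 0.2027) + 2.62 × 0.2027 = 4.991 + 0.5311 = 5.522 mg/L.
DO = C_s − D = 8.67 − 5.522 = 3.148 mg/L.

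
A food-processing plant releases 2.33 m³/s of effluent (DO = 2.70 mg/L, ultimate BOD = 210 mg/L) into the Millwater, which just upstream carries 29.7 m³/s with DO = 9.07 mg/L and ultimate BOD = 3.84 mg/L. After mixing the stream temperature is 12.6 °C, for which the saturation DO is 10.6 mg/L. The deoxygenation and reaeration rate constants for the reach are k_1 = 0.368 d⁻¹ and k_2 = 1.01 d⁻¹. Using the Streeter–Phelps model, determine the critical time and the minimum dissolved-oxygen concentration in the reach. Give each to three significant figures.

Mixed DO = (29.7×9.07 + 2.33×2.70)/(29.7+2.33) = 275.7/32.03 = 8.607 mg/L.
Mixed L₀ = (29.7×3.84 + 2.33×210)/(32.03) = 603.3/32.03 = 18.84 mg/L.
Initial deficit D₀ = C_s − DO₀ = 10.6 − 8.607 = 1.993 mg/L.
t_c = (1/0.6420) ln[(1.01/0.368)(1 − 1.993×0.6420/(0.368×18.84))] = 1.558 × ln(2.238) = 1.255 d.
D_c = (0.368/1.01) × 18.84 × e^(−0.368×1.255) = 0.3644 × 18.84 × 0.6302 = 4.325 mg/L.
Minimum DO = 10.6 − 4.325 = 6.275 mg/L.

t_c ≈ 1.25 d; minimum DO ≈ 6.27 mg/L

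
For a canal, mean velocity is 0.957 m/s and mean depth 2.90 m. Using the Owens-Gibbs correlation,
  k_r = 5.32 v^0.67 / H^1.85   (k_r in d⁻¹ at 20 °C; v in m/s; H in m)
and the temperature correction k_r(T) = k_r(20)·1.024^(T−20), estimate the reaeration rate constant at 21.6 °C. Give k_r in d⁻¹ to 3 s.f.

k_r ≈ 0.748 d⁻¹

k_r(20) = 5.32 × 0.957^0.67 / 2.90^1.85 = 5.32 × 0.9710 / 7.169 = 0.7206 d⁻¹.
k_r(21.6) = 0.7206 × 1.024^(21.6−20) = 0.7206 × 1.039 = 0.7485 d⁻¹.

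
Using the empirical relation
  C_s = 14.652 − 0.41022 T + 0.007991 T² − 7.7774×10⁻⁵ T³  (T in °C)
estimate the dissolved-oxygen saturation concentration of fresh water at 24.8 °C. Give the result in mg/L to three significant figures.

C_s ≈ 8.21 mg/L

C_s = 14.652 − 0.41022×24.8 + 0.007991×24.8² − 7.7774×10⁻⁵×24.8³ = 8.207 mg/L.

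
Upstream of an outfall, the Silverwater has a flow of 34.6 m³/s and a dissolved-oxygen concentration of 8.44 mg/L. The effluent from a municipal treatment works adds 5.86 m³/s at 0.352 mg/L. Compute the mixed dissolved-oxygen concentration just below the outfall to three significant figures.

Flow-weighted mixing: C = (Q_r C_r + Q_w C_w)/(Q_r + Q_w)
= (34.6×8.44 + 5.86×0.352)/(34.6 + 5.86) = 294.1/40.46 = 7.269 mg/L.

7.27 mg/L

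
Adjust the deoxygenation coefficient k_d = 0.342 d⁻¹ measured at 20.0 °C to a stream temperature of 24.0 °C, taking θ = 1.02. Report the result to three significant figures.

k_d ≈ 0.370 d⁻¹

k_d(T₂) = k_d(T₁) · θ^(T₂−T₁) = 0.342 × 1.02^(24.0−20.0)
= 0.342 × 1.02^4.00 = 0.342 × 1.082 = 0.3702 d⁻¹.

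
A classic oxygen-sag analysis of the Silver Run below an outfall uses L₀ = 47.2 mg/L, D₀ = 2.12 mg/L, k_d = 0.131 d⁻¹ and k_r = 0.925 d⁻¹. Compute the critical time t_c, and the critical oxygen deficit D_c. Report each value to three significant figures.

t_c ≈ 2.06 d; D_c ≈ 5.10 mg/L

With k_r/k_d = 7.061 and 1 − D₀(k_r−k_d)/(k_d L₀) = 0.7278,
t_c = ln(7.061 × 0.7278) / (0.925 − 0.131) = ln(5.139) / 0.7940 = 1.637/0.7940 = 2.061 d.
L(t_c) = L₀ e^(−k_d t_c) = 47.2 × 0.7633 = 36.03 mg/L, and at the critical point k_r D_c = k_d L, so D_c = (0.131/0.925) × 36.03 = 5.103 mg/L.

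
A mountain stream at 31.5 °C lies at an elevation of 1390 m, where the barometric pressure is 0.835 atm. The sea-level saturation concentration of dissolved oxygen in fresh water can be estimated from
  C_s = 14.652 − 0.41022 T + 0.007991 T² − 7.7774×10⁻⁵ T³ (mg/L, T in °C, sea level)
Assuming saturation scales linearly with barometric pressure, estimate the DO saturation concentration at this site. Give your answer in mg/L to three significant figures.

C_s ≈ 6.04 mg/L

At sea level: C_s = 14.652 − 0.41022×31.5 + 0.007991×31.5² − 7.7774×10⁻⁵×31.5³ = 7.228 mg/L.
Pressure correction: C_s' = 7.228 × 0.835 = 6.036 mg/L.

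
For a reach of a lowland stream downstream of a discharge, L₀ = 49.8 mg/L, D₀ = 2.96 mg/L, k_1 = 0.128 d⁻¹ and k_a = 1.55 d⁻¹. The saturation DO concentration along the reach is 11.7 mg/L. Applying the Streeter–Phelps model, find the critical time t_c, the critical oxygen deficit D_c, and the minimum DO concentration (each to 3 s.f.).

t_c ≈ 0.995 d; D_c ≈ 3.62 mg/L; min DO ≈ 8.08 mg/L

With k_a/k_1 = 12.11 and 1 − D₀(k_a−k_1)/(k_1 L₀) = 0.3397,
t_c = ln(12.11 × 0.3397) / (1.55 − 0.128) = ln(4.113) / 1.422 = 1.414/1.422 = 0.9945 d.
D_c = (k_1/k_a) L₀ e^(−k_1 t_c) = (0.128/1.55) × 49.8 × e^(−0.128×0.9945) = 0.08258 × 49.8 × 0.8805 = 3.621 mg/L.
Minimum DO = C_s − D_c = 11.7 − 3.621 = 8.079 mg/L.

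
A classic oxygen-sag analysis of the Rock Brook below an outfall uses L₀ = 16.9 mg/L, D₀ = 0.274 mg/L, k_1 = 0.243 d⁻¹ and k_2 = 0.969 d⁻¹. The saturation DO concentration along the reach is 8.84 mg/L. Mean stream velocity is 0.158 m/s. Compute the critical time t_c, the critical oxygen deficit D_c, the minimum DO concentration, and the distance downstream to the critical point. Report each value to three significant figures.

t_c ≈ 1.84 d; D_c ≈ 2.71 mg/L; min DO ≈ 6.13 mg/L; x_c ≈ 25.1 km

t_c = [1/(k_2−k_1)] ln[(k_2/k_1)(1 − D₀(k_2−k_1)/(k_1 L₀))]
= [1/(0.969−0.243)] ln[(0.969/0.243)(1 − 0.274×0.7260/(0.243×16.9))]
= (1/0.7260) ln[3.988 × 0.9516] = 1.377 × ln(3.794) = 1.377 × 1.334 = 1.837 d.
D_c = (k_1/k_2) L₀ e^(−k_1 t_c) = (0.243/0.969) × 16.9 × e^(−0.243×1.837) = 0.2508 × 16.9 × 0.6400 = 2.712 mg/L.
Minimum DO = C_s − D_c = 8.84 − 2.712 = 6.128 mg/L.
x_c = v t_c = 0.158 m/s × 1.837 d × 86400 s/d = 25080 m ≈ 25.1 km.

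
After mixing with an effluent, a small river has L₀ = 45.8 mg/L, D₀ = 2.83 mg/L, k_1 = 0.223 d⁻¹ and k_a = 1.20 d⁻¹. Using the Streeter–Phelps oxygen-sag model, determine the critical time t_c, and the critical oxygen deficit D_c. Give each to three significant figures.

t_c ≈ 1.40 d; D_c ≈ 6.23 mg/L

With k_a/k_1 = 5.381 and 1 − D₀(k_a−k_1)/(k_1 L₀) = 0.7293,
t_c = ln(5.381 × 0.7293) / (1.20 − 0.223) = ln(3.924) / 0.9770 = 1.367/0.9770 = 1.399 d.
L(t_c) = L₀ e^(−k_1 t_c) = 45.8 × 0.7319 = 33.52 mg/L, and at the critical point k_a D_c = k_1 L, so D_c = (0.223/1.20) × 33.52 = 6.230 mg/L.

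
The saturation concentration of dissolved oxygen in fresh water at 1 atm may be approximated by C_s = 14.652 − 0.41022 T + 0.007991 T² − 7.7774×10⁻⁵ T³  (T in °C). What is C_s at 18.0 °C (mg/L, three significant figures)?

C_s ≈ 9.40 mg/L

C_s = 14.652 − 0.41022×18.0 + 0.007991×18.0² − 7.7774×10⁻⁵×18.0³ = 9.404 mg/L.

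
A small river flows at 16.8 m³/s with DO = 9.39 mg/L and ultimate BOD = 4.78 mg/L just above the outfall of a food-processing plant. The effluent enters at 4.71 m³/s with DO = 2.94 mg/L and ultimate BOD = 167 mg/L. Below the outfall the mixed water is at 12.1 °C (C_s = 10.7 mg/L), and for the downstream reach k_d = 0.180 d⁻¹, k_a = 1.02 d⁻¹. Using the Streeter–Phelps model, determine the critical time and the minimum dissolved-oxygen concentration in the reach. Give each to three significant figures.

t_c ≈ 1.61 d; minimum DO ≈ 5.38 mg/L

Mixed DO = (16.8×9.39 + 4.71×2.94)/(16.8+4.71) = 171.6/21.51 = 7.978 mg/L.
Mixed L₀ = (16.8×4.78 + 4.71×167)/(21.51) = 866.9/21.51 = 40.30 mg/L.
Initial deficit D₀ = C_s − DO₀ = 10.7 − 7.978 = 2.722 mg/L.
t_c = (1/0.8400) ln[(1.02/0.180)(1 − 2.722×0.8400/(0.180×40.30))] = 1.190 × ln(3.880) = 1.614 d.
D_c = (0.180/1.02) × 40.30 × e^(−0.180×1.614) = 0.1765 × 40.30 × 0.7478 = 5.319 mg/L.
Minimum DO = 10.7 − 5.319 = 5.381 mg/L.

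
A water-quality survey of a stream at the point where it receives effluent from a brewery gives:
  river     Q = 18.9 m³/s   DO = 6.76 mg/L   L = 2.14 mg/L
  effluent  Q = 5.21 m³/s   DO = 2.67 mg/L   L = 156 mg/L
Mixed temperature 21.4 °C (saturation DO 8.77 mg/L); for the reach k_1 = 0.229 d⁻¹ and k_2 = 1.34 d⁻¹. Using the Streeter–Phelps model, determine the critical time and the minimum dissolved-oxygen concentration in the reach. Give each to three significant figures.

t_c ≈ 1.14 d; minimum DO ≈ 4.11 mg/L

Mixed DO = (18.9×6.76 + 5.21×2.67)/(18.9+5.21) = 141.7/24.11 = 5.876 mg/L.
Mixed L₀ = (18.9×2.14 + 5.21×156)/(24.11) = 853.2/24.11 = 35.39 mg/L.
Initial deficit D₀ = C_s − DO₀ = 8.77 − 5.876 = 2.894 mg/L.
t_c = (1/1.111) ln[(1.34/0.229)(1 − 2.894×1.111/(0.229×35.39))] = 0.9001 × ln(3.530) = 1.135 d.
D_c = (0.229/1.34) × 35.39 × e^(−0.229×1.135) = 0.1709 × 35.39 × 0.7711 = 4.663 mg/L.
Minimum DO = 8.77 − 4.663 = 4.107 mg/L.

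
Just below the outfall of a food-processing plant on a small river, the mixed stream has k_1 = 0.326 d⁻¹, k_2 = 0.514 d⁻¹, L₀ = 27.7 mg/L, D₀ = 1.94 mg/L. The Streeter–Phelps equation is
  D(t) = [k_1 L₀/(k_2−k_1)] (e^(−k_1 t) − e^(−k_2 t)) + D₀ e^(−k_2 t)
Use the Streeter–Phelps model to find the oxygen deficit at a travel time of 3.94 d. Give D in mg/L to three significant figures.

D ≈ 7.21 mg/L

k_1 L₀/(k_2−k_1) = 0.326×27.7/(0.514−0.326) = 9.030/0.1880 = 48.03 mg/L.
e^(−k_1 t) = e^(−0.326×3.940) = 0.2768; e^(−k_2 t) = e^(−0.514×3.940) = 0.1320.
D = 48.03 × (0.2768 − 0.1320) + 1.94 × 0.1320 = 6.957 + 0.2560 = 7.213 mg/L.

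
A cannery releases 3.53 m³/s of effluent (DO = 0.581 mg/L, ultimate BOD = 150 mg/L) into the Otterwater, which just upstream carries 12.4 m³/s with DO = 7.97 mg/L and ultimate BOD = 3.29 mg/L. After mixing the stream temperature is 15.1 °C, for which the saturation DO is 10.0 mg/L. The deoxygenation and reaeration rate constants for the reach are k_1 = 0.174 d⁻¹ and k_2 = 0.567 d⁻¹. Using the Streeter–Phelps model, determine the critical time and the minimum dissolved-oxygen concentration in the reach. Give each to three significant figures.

t_c ≈ 2.34 d; minimum DO ≈ 2.68 mg/L

Mixed DO = (12.4×7.97 + 3.53×0.581)/(12.4+3.53) = 100.9/15.93 = 6.333 mg/L.
Mixed L₀ = (12.4×3.29 + 3.53×150)/(15.93) = 570.3/15.93 = 35.80 mg/L.
Initial deficit D₀ = C_s − DO₀ = 10.0 − 6.333 = 3.667 mg/L.
t_c = (1/0.3930) ln[(0.567/0.174)(1 − 3.667×0.3930/(0.174×35.80))] = 2.545 × ln(2.505) = 2.336 d.
D_c = (0.174/0.567) × 35.80 × e^(−0.174×2.336) = 0.3069 × 35.80 × 0.6660 = 7.317 mg/L.
Minimum DO = 10.0 − 7.317 = 2.683 mg/L.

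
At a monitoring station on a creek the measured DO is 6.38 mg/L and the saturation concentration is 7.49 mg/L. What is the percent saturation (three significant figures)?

% saturation = C/C_s × 100 = 6.38/7.49 × 100 = 85.2 %.

85.2 % saturation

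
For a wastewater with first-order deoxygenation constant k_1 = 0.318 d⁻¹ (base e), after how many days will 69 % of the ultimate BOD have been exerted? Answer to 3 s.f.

t ≈ 3.68 d

y/L₀ = 1 − e^(−k_1 t) = 0.69 ⇒ e^(−k_1 t) = 0.310
t = −ln(0.310) / 0.318 = 1.171 / 0.318 = 3.683 d.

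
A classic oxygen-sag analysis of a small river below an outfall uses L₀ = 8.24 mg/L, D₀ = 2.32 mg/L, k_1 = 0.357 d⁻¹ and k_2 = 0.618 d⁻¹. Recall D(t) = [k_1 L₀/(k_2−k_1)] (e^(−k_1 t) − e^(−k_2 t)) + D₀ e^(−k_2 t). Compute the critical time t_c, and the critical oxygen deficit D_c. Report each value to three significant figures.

At the critical point dD/dt = 0, so k_1 L₀ e^(−k_1 t) = k_2 D. Substituting D(t) from the Streeter–Phelps equation and solving for t gives
t_c = ln[(k_2/k_1)(1 − D₀(k_2−k_1)/(k_1 L₀))] / (k_2−k_1).
Here k_2−k_1 = 0.2610 d⁻¹ and 1 − D₀(k_2−k_1)/(k_1 L₀) = 1 − 2.32×0.2610/(0.357×8.24) = 0.7942, so
t_c = ln(1.731 × 0.7942) / 0.2610 = 0.3183 / 0.2610 = 1.219 d.
D_c = (k_1/k_2) L₀ e^(−k_1 t_c) = (0.357/0.618) × 8.24 × e^(−0.357×1.219) = 0.5777 × 8.24 × 0.6470 = 3.080 mg/L.

t_c ≈ 1.22 d; D_c ≈ 3.08 mg/L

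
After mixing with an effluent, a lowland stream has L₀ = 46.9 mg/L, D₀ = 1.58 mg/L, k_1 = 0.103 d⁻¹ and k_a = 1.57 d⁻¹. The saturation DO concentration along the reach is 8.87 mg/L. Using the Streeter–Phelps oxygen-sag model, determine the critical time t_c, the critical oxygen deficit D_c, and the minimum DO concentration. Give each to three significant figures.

t_c = [1/(k_a−k_1)] ln[(k_a/k_1)(1 − D₀(k_a−k_1)/(k_1 L₀))]
= [1/(1.57−0.103)] ln[(1.57/0.103)(1 − 1.58×1.467/(0.103×46.9))]
= (1/1.467) ln[15.24 × 0.5202] = 0.6817 × ln(7.929) = 0.6817 × 2.071 = 1.411 d.
L(t_c) = L₀ e^(−k_1 t_c) = 46.9 × 0.8647 = 40.55 mg/L, and at the critical point k_a D_c = k_1 L, so D_c = (0.103/1.57) × 40.55 = 2.661 mg/L.
Minimum DO = C_s − D_c = 8.87 − 2.661 = 6.209 mg/L.

t_c ≈ 1.41 d; D_c ≈ 2.66 mg/L; min DO ≈ 6.21 mg/L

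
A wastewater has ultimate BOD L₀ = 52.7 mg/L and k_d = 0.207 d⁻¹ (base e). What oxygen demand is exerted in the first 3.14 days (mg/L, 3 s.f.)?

y ≈ 25.2 mg/L

y_t = L₀(1 − e^(−k_d t)) = 52.7 × (1 − e^(−0.207×3.14))
= 52.7 × (1 − 0.5221) = 52.7 × 0.4779 = 25.19 mg/L.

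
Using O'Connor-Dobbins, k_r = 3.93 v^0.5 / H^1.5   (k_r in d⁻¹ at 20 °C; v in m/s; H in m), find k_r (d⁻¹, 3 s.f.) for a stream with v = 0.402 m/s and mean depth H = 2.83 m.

k_r ≈ 0.523 d⁻¹

k_r = 3.93 × 0.402^0.5 / 2.83^1.5 = 3.93 × 0.6340 / 4.761 = 0.5234 d⁻¹.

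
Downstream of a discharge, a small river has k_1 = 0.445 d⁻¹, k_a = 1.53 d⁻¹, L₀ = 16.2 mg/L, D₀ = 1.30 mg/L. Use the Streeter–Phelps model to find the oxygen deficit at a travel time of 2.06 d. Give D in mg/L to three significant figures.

D ≈ 2.43 mg/L

k_1 L₀/(k_a−k_1) = 0.445×16.2/(1.53−0.445) = 7.209/1.085 = 6.644 mg/L.
e^(−k_1 t) = e^(−0.445×2.060) = 0.3998; e^(−k_a t) = e^(−1.53×2.060) = 0.04278.
D = 6.644 × (0.3998 − 0.04278) + 1.30 × 0.04278 = 2.372 + 0.05561 = 2.428 mg/L.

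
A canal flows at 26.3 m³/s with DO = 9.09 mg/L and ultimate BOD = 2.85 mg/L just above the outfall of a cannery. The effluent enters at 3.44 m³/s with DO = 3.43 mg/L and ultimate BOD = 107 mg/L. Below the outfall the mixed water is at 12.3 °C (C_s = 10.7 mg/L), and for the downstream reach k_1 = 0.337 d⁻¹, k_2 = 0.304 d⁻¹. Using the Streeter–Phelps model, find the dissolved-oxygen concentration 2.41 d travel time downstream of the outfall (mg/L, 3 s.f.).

DO ≈ 4.02 mg/L

Mixed DO = (26.3×9.09 + 3.44×3.43)/(26.3+3.44) = 250.9/29.74 = 8.435 mg/L.
Mixed L₀ = (26.3×2.85 + 3.44×107)/(29.74) = 443.0/29.74 = 14.90 mg/L.
Initial deficit D₀ = C_s − DO₀ = 10.7 − 8.435 = 2.265 mg/L.
D(2.41) = [0.337×14.90/(0.304−0.337)](e^(−0.337×2.41) − e^(−0.304×2.41)) + 2.265 e^(−0.304×2.41)
= -152.1 × (0.4439 − 0.4806) + 2.265 × 0.4806 = 6.678 mg/L.
DO = 10.7 − 6.678 = 4.022 mg/L.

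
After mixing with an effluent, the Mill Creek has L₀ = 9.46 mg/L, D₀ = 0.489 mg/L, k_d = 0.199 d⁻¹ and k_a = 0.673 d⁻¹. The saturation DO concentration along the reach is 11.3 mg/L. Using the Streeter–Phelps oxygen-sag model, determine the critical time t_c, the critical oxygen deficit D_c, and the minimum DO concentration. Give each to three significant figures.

t_c = [1/(k_a−k_d)] ln[(k_a/k_d)(1 − D₀(k_a−k_d)/(k_d L₀))]
= [1/(0.673−0.199)] ln[(0.673/0.199)(1 − 0.489×0.4740/(0.199×9.46))]
= (1/0.4740) ln[3.382 × 0.8769] = 2.110 × ln(2.966) = 2.110 × 1.087 = 2.293 d.
L(t_c) = L₀ e^(−k_d t_c) = 9.46 × 0.6336 = 5.994 mg/L, and at the critical point k_a D_c = k_d L, so D_c = (0.199/0.673) × 5.994 = 1.772 mg/L.
Minimum DO = C_s − D_c = 11.3 − 1.772 = 9.528 mg/L.

t_c ≈ 2.29 d; D_c ≈ 1.77 mg/L; min DO ≈ 9.53 mg/L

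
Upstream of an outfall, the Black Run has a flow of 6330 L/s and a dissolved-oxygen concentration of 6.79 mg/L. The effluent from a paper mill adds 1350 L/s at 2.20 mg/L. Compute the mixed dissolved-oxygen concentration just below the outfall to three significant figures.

5.98 mg/L

Flow-weighted mixing: C = (Q_r C_r + Q_w C_w)/(Q_r + Q_w)
= (6330×6.79 + 1350×2.20)/(6330 + 1350) = 45950/7680 = 5.983 mg/L.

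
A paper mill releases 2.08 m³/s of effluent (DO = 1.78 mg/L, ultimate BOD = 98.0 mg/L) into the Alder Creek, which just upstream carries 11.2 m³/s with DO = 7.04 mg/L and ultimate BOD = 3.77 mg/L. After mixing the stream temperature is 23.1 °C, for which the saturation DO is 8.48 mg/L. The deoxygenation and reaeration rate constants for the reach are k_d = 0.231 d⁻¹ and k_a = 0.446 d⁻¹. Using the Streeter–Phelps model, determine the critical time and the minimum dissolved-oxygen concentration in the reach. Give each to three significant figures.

Mixed DO = (11.2×7.04 + 2.08×1.78)/(11.2+2.08) = 82.55/13.28 = 6.216 mg/L.
Mixed L₀ = (11.2×3.77 + 2.08×98.0)/(13.28) = 246.1/13.28 = 18.53 mg/L.
Initial deficit D₀ = C_s − DO₀ = 8.48 − 6.216 = 2.264 mg/L.
t_c = (1/0.2150) ln[(0.446/0.231)(1 − 2.264×0.2150/(0.231×18.53))] = 4.651 × ln(1.711) = 2.499 d.
D_c = (0.231/0.446) × 18.53 × e^(−0.231×2.499) = 0.5179 × 18.53 × 0.5615 = 5.389 mg/L.
Minimum DO = 8.48 − 5.389 = 3.091 mg/L.

t_c ≈ 2.50 d; minimum DO ≈ 3.09 mg/L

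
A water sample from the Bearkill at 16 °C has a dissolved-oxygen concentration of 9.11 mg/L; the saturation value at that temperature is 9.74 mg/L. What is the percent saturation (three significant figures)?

93.5 % saturation

% saturation = C/C_s × 100 = 9.11/9.74 × 100 = 93.5 %.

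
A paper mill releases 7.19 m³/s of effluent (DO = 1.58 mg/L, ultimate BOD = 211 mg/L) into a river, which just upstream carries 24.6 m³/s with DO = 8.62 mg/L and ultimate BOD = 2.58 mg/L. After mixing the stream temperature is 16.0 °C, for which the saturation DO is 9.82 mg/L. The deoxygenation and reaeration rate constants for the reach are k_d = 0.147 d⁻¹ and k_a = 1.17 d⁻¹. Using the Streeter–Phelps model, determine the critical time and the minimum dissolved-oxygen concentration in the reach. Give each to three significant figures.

t_c ≈ 1.54 d; minimum DO ≈ 4.84 mg/L

Mixed DO = (24.6×8.62 + 7.19×1.58)/(24.6+7.19) = 223.4/31.79 = 7.028 mg/L.
Mixed L₀ = (24.6×2.58 + 7.19×211)/(31.79) = 1581/31.79 = 49.72 mg/L.
Initial deficit D₀ = C_s − DO₀ = 9.82 − 7.028 = 2.792 mg/L.
t_c = (1/1.023) ln[(1.17/0.147)(1 − 2.792×1.023/(0.147×49.72))] = 0.9775 × ln(4.848) = 1.543 d.
D_c = (0.147/1.17) × 49.72 × e^(−0.147×1.543) = 0.1256 × 49.72 × 0.7970 = 4.979 mg/L.
Minimum DO = 9.82 − 4.979 = 4.841 mg/L.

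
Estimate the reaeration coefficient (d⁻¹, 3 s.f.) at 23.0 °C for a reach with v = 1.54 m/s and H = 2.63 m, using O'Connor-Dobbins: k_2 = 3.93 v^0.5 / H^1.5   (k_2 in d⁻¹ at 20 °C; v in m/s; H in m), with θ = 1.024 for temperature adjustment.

k_2 ≈ 1.23 d⁻¹

k_2(20) = 3.93 × 1.54^0.5 / 2.63^1.5 = 3.93 × 1.241 / 4.265 = 1.143 d⁻¹.
k_2(23.0) = 1.143 × 1.024^(23.0−20) = 1.143 × 1.074 = 1.228 d⁻¹.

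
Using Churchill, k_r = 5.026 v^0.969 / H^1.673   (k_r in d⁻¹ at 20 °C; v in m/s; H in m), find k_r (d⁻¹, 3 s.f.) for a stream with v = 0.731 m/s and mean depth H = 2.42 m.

k_r = 5.026 × 0.731^0.969 / 2.42^1.673 = 5.026 × 0.7381 / 4.387 = 0.8457 d⁻¹.

k_r ≈ 0.846 d⁻¹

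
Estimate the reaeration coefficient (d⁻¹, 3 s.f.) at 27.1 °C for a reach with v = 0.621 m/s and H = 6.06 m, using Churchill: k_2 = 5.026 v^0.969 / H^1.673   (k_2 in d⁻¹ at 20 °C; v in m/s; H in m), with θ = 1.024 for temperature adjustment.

k_2(20) = 5.026 × 0.621^0.969 / 6.06^1.673 = 5.026 × 0.6302 / 20.37 = 0.1555 d⁻¹.
k_2(27.1) = 0.1555 × 1.024^(27.1−20) = 0.1555 × 1.183 = 0.1840 d⁻¹.

k_2 ≈ 0.184 d⁻¹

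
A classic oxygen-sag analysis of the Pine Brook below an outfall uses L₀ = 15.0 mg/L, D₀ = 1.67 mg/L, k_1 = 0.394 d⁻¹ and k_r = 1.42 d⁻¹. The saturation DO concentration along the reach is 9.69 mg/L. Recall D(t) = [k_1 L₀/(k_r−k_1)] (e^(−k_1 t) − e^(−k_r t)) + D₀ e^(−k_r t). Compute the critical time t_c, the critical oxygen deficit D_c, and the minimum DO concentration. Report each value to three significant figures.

With k_r/k_1 = 3.604 and 1 − D₀(k_r−k_1)/(k_1 L₀) = 0.7101,
t_c = ln(3.604 × 0.7101) / (1.42 − 0.394) = ln(2.559) / 1.026 = 0.9397/1.026 = 0.9159 d.
D_c = (k_1/k_r) L₀ e^(−k_1 t_c) = (0.394/1.42) × 15.0 × e^(−0.394×0.9159) = 0.2775 × 15.0 × 0.6971 = 2.901 mg/L.
Minimum DO = C_s − D_c = 9.69 − 2.901 = 6.789 mg/L.

t_c ≈ 0.916 d; D_c ≈ 2.90 mg/L; min DO ≈ 6.79 mg/L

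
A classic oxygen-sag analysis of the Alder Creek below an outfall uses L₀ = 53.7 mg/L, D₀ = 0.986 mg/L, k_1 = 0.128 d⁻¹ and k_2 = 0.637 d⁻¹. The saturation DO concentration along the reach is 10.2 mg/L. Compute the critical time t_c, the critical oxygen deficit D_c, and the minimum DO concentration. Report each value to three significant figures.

With k_2/k_1 = 4.977 and 1 − D₀(k_2−k_1)/(k_1 L₀) = 0.9270,
t_c = ln(4.977 × 0.9270) / (0.637 − 0.128) = ln(4.613) / 0.5090 = 1.529/0.5090 = 3.004 d.
L(t_c) = L₀ e^(−k_1 t_c) = 53.7 × 0.6808 = 36.56 mg/L, and at the critical point k_2 D_c = k_1 L, so D_c = (0.128/0.637) × 36.56 = 7.346 mg/L.
Minimum DO = C_s − D_c = 10.2 − 7.346 = 2.854 mg/L.

t_c ≈ 3.00 d; D_c ≈ 7.35 mg/L; min DO ≈ 2.85 mg/L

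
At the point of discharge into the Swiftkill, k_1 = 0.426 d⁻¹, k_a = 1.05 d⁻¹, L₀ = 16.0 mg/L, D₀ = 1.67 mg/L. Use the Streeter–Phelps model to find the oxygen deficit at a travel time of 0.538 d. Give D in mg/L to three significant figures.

D ≈ 3.43 mg/L

k_1 L₀/(k_a−k_1) = 0.426×16.0/(1.05−0.426) = 6.816/0.6240 = 10.92 mg/L.
e^(−k_1 t) = e^(−0.426×0.5380) = 0.7952; e^(−k_a t) = e^(−1.05×0.5380) = 0.5684.
D = 10.92 × (0.7952 − 0.5684) + 1.67 × 0.5684 = 2.477 + 0.9493 = 3.426 mg/L.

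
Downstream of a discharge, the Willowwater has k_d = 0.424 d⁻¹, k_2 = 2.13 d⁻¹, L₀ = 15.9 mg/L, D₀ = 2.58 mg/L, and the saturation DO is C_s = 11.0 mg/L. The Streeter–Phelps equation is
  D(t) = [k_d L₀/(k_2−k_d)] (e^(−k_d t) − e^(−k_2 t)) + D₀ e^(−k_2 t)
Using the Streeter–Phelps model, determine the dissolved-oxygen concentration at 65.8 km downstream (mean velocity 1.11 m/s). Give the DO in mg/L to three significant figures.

DO ≈ 8.36 mg/L

Travel time t = x/v = 65.8 km / (1.11 m/s) = 65800 m / 1.11 m/s = 59280 s = 0.6861 d.
k_d L₀/(k_2−k_d) = 0.424×15.9/(2.13−0.424) = 6.742/1.706 = 3.952 mg/L.
e^(−k_d t) = e^(−0.424×0.6861) = 0.7476; e^(−k_2 t) = e^(−2.13×0.6861) = 0.2319.
D = 3.952 × (0.7476 − 0.2319) + 2.58 × 0.2319 = 2.038 + 0.5983 = 2.636 mg/L.
DO = C_s − D = 11.0 − 2.636 = 8.364 mg/L.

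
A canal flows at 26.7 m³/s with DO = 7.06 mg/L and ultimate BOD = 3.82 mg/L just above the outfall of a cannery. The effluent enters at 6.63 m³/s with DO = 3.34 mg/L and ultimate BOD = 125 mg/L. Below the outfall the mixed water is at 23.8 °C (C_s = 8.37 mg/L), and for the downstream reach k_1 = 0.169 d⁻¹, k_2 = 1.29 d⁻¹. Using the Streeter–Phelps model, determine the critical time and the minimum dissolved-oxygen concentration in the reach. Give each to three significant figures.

Mixed DO = (26.7×7.06 + 6.63×3.34)/(26.7+6.63) = 210.6/33.33 = 6.320 mg/L.
Mixed L₀ = (26.7×3.82 + 6.63×125)/(33.33) = 930.7/33.33 = 27.93 mg/L.
Initial deficit D₀ = C_s − DO₀ = 8.37 − 6.320 = 2.050 mg/L.
t_c = (1/1.121) ln[(1.29/0.169)(1 − 2.050×1.121/(0.169×27.93))] = 0.8921 × ln(3.916) = 1.218 d.
D_c = (0.169/1.29) × 27.93 × e^(−0.169×1.218) = 0.1310 × 27.93 × 0.8140 = 2.978 mg/L.
Minimum DO = 8.37 − 2.978 = 5.392 mg/L.

t_c ≈ 1.22 d; minimum DO ≈ 5.39 mg/L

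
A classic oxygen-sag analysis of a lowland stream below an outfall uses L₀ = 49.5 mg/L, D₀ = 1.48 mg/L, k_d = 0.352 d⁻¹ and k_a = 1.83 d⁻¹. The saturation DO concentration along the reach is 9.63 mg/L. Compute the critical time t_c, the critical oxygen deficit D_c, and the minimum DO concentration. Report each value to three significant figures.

t_c = [1/(k_a−k_d)] ln[(k_a/k_d)(1 − D₀(k_a−k_d)/(k_d L₀))]
= [1/(1.83−0.352)] ln[(1.83/0.352)(1 − 1.48×1.478/(0.352×49.5))]
= (1/1.478) ln[5.199 × 0.8745] = 0.6766 × ln(4.546) = 0.6766 × 1.514 = 1.025 d.
D_c = (k_d/k_a) L₀ e^(−k_d t_c) = (0.352/1.83) × 49.5 × e^(−0.352×1.025) = 0.1923 × 49.5 × 0.6972 = 6.639 mg/L.
Minimum DO = C_s − D_c = 9.63 − 6.639 = 2.991 mg/L.

t_c ≈ 1.02 d; D_c ≈ 6.64 mg/L; min DO ≈ 2.99 mg/L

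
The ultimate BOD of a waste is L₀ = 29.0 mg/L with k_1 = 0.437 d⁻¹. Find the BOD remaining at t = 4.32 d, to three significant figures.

L_t = L₀ e^(−k_1 t) = 29.0 × e^(−0.437×4.32) = 29.0 × 0.1514 = 4.391 mg/L.

L ≈ 4.39 mg/L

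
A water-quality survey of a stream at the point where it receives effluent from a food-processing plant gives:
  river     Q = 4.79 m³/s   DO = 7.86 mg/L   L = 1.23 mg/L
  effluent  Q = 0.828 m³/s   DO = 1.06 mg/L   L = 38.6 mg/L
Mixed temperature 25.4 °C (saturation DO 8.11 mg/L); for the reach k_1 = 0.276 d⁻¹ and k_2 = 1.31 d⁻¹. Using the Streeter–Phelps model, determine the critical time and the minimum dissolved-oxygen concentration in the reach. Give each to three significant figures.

Mixed DO = (4.79×7.86 + 0.828×1.06)/(4.79+0.828) = 38.53/5.618 = 6.858 mg/L.
Mixed L₀ = (4.79×1.23 + 0.828×38.6)/(5.618) = 37.85/5.618 = 6.738 mg/L.
Initial deficit D₀ = C_s − DO₀ = 8.11 − 6.858 = 1.252 mg/L.
t_c = (1/1.034) ln[(1.31/0.276)(1 − 1.252×1.034/(0.276×6.738))] = 0.9671 × ln(1.442) = 0.3538 d.
D_c = (0.276/1.31) × 6.738 × e^(−0.276×0.3538) = 0.2107 × 6.738 × 0.9070 = 1.288 mg/L.
Minimum DO = 8.11 − 1.288 = 6.822 mg/L.

t_c ≈ 0.354 d; minimum DO ≈ 6.82 mg/L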